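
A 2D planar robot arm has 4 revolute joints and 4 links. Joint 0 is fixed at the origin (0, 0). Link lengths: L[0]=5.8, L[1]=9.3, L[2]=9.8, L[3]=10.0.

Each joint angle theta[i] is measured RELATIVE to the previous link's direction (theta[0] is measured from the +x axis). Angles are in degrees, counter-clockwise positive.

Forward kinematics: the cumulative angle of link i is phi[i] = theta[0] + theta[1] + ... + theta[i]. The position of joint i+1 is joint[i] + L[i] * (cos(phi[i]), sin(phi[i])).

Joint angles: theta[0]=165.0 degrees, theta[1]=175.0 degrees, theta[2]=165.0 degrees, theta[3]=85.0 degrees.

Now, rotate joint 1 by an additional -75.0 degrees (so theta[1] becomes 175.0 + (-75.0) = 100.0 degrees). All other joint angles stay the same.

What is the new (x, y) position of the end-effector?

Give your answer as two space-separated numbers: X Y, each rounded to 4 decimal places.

Answer: -12.1242 5.6717

Derivation:
joint[0] = (0.0000, 0.0000)  (base)
link 0: phi[0] = 165 = 165 deg
  cos(165 deg) = -0.9659, sin(165 deg) = 0.2588
  joint[1] = (0.0000, 0.0000) + 5.8 * (-0.9659, 0.2588) = (0.0000 + -5.6024, 0.0000 + 1.5012) = (-5.6024, 1.5012)
link 1: phi[1] = 165 + 100 = 265 deg
  cos(265 deg) = -0.0872, sin(265 deg) = -0.9962
  joint[2] = (-5.6024, 1.5012) + 9.3 * (-0.0872, -0.9962) = (-5.6024 + -0.8105, 1.5012 + -9.2646) = (-6.4129, -7.7635)
link 2: phi[2] = 165 + 100 + 165 = 430 deg
  cos(430 deg) = 0.3420, sin(430 deg) = 0.9397
  joint[3] = (-6.4129, -7.7635) + 9.8 * (0.3420, 0.9397) = (-6.4129 + 3.3518, -7.7635 + 9.2090) = (-3.0611, 1.4455)
link 3: phi[3] = 165 + 100 + 165 + 85 = 515 deg
  cos(515 deg) = -0.9063, sin(515 deg) = 0.4226
  joint[4] = (-3.0611, 1.4455) + 10 * (-0.9063, 0.4226) = (-3.0611 + -9.0631, 1.4455 + 4.2262) = (-12.1242, 5.6717)
End effector: (-12.1242, 5.6717)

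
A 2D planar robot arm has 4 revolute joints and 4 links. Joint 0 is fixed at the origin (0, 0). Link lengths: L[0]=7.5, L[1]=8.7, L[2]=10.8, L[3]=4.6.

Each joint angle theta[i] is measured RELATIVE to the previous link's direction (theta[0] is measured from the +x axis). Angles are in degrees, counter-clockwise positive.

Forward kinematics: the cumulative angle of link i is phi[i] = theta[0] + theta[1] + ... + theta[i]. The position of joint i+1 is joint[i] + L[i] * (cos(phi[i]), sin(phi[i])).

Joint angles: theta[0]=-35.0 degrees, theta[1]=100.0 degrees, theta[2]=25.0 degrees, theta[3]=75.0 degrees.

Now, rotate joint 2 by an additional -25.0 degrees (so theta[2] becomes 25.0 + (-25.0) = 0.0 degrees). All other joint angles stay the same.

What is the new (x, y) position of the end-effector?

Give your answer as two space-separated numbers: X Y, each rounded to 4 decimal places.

joint[0] = (0.0000, 0.0000)  (base)
link 0: phi[0] = -35 = -35 deg
  cos(-35 deg) = 0.8192, sin(-35 deg) = -0.5736
  joint[1] = (0.0000, 0.0000) + 7.5 * (0.8192, -0.5736) = (0.0000 + 6.1436, 0.0000 + -4.3018) = (6.1436, -4.3018)
link 1: phi[1] = -35 + 100 = 65 deg
  cos(65 deg) = 0.4226, sin(65 deg) = 0.9063
  joint[2] = (6.1436, -4.3018) + 8.7 * (0.4226, 0.9063) = (6.1436 + 3.6768, -4.3018 + 7.8849) = (9.8204, 3.5831)
link 2: phi[2] = -35 + 100 + 0 = 65 deg
  cos(65 deg) = 0.4226, sin(65 deg) = 0.9063
  joint[3] = (9.8204, 3.5831) + 10.8 * (0.4226, 0.9063) = (9.8204 + 4.5643, 3.5831 + 9.7881) = (14.3847, 13.3712)
link 3: phi[3] = -35 + 100 + 0 + 75 = 140 deg
  cos(140 deg) = -0.7660, sin(140 deg) = 0.6428
  joint[4] = (14.3847, 13.3712) + 4.6 * (-0.7660, 0.6428) = (14.3847 + -3.5238, 13.3712 + 2.9568) = (10.8609, 16.3280)
End effector: (10.8609, 16.3280)

Answer: 10.8609 16.3280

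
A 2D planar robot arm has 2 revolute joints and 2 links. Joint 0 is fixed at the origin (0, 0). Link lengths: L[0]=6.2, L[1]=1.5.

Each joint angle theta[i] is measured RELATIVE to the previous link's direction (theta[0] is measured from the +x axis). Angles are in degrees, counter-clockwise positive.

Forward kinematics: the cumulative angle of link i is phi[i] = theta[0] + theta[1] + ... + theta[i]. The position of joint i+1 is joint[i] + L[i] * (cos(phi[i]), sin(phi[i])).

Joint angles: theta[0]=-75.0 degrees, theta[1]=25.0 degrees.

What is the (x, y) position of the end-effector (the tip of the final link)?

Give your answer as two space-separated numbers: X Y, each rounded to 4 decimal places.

joint[0] = (0.0000, 0.0000)  (base)
link 0: phi[0] = -75 = -75 deg
  cos(-75 deg) = 0.2588, sin(-75 deg) = -0.9659
  joint[1] = (0.0000, 0.0000) + 6.2 * (0.2588, -0.9659) = (0.0000 + 1.6047, 0.0000 + -5.9887) = (1.6047, -5.9887)
link 1: phi[1] = -75 + 25 = -50 deg
  cos(-50 deg) = 0.6428, sin(-50 deg) = -0.7660
  joint[2] = (1.6047, -5.9887) + 1.5 * (0.6428, -0.7660) = (1.6047 + 0.9642, -5.9887 + -1.1491) = (2.5689, -7.1378)
End effector: (2.5689, -7.1378)

Answer: 2.5689 -7.1378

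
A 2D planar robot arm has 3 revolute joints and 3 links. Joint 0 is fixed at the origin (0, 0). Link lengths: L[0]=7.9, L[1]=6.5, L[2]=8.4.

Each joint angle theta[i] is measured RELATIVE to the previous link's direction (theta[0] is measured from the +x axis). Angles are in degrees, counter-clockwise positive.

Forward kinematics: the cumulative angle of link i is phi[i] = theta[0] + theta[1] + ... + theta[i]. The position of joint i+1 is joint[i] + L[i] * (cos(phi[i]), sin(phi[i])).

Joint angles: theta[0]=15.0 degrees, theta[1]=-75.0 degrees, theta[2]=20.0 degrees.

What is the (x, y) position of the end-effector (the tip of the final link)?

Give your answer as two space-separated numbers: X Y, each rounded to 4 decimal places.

Answer: 17.3156 -8.9839

Derivation:
joint[0] = (0.0000, 0.0000)  (base)
link 0: phi[0] = 15 = 15 deg
  cos(15 deg) = 0.9659, sin(15 deg) = 0.2588
  joint[1] = (0.0000, 0.0000) + 7.9 * (0.9659, 0.2588) = (0.0000 + 7.6308, 0.0000 + 2.0447) = (7.6308, 2.0447)
link 1: phi[1] = 15 + -75 = -60 deg
  cos(-60 deg) = 0.5000, sin(-60 deg) = -0.8660
  joint[2] = (7.6308, 2.0447) + 6.5 * (0.5000, -0.8660) = (7.6308 + 3.2500, 2.0447 + -5.6292) = (10.8808, -3.5845)
link 2: phi[2] = 15 + -75 + 20 = -40 deg
  cos(-40 deg) = 0.7660, sin(-40 deg) = -0.6428
  joint[3] = (10.8808, -3.5845) + 8.4 * (0.7660, -0.6428) = (10.8808 + 6.4348, -3.5845 + -5.3994) = (17.3156, -8.9839)
End effector: (17.3156, -8.9839)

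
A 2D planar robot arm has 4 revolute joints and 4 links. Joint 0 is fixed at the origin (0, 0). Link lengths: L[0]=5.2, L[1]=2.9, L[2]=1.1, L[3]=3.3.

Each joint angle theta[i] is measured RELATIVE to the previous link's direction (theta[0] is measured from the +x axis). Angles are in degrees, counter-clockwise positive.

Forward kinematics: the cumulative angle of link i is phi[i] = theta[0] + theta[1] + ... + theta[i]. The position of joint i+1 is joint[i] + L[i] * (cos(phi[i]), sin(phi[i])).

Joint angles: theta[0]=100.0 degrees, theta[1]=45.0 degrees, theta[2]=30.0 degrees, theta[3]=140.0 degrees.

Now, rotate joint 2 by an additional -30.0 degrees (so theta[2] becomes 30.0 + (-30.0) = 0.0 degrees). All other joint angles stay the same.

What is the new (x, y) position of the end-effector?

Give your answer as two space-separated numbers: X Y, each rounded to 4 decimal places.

joint[0] = (0.0000, 0.0000)  (base)
link 0: phi[0] = 100 = 100 deg
  cos(100 deg) = -0.1736, sin(100 deg) = 0.9848
  joint[1] = (0.0000, 0.0000) + 5.2 * (-0.1736, 0.9848) = (0.0000 + -0.9030, 0.0000 + 5.1210) = (-0.9030, 5.1210)
link 1: phi[1] = 100 + 45 = 145 deg
  cos(145 deg) = -0.8192, sin(145 deg) = 0.5736
  joint[2] = (-0.9030, 5.1210) + 2.9 * (-0.8192, 0.5736) = (-0.9030 + -2.3755, 5.1210 + 1.6634) = (-3.2785, 6.7844)
link 2: phi[2] = 100 + 45 + 0 = 145 deg
  cos(145 deg) = -0.8192, sin(145 deg) = 0.5736
  joint[3] = (-3.2785, 6.7844) + 1.1 * (-0.8192, 0.5736) = (-3.2785 + -0.9011, 6.7844 + 0.6309) = (-4.1796, 7.4153)
link 3: phi[3] = 100 + 45 + 0 + 140 = 285 deg
  cos(285 deg) = 0.2588, sin(285 deg) = -0.9659
  joint[4] = (-4.1796, 7.4153) + 3.3 * (0.2588, -0.9659) = (-4.1796 + 0.8541, 7.4153 + -3.1876) = (-3.3255, 4.2278)
End effector: (-3.3255, 4.2278)

Answer: -3.3255 4.2278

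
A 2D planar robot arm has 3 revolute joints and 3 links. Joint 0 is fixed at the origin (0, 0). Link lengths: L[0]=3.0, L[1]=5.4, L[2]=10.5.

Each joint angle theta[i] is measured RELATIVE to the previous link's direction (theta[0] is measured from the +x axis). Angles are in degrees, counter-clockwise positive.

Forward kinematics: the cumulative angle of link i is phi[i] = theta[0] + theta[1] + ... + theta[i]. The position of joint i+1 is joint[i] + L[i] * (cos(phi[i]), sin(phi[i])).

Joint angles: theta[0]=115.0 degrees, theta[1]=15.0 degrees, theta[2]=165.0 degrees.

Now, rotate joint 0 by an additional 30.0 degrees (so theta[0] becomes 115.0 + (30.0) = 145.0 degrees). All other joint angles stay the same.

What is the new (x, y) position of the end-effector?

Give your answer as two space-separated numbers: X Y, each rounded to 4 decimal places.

joint[0] = (0.0000, 0.0000)  (base)
link 0: phi[0] = 145 = 145 deg
  cos(145 deg) = -0.8192, sin(145 deg) = 0.5736
  joint[1] = (0.0000, 0.0000) + 3 * (-0.8192, 0.5736) = (0.0000 + -2.4575, 0.0000 + 1.7207) = (-2.4575, 1.7207)
link 1: phi[1] = 145 + 15 = 160 deg
  cos(160 deg) = -0.9397, sin(160 deg) = 0.3420
  joint[2] = (-2.4575, 1.7207) + 5.4 * (-0.9397, 0.3420) = (-2.4575 + -5.0743, 1.7207 + 1.8469) = (-7.5318, 3.5676)
link 2: phi[2] = 145 + 15 + 165 = 325 deg
  cos(325 deg) = 0.8192, sin(325 deg) = -0.5736
  joint[3] = (-7.5318, 3.5676) + 10.5 * (0.8192, -0.5736) = (-7.5318 + 8.6011, 3.5676 + -6.0226) = (1.0693, -2.4549)
End effector: (1.0693, -2.4549)

Answer: 1.0693 -2.4549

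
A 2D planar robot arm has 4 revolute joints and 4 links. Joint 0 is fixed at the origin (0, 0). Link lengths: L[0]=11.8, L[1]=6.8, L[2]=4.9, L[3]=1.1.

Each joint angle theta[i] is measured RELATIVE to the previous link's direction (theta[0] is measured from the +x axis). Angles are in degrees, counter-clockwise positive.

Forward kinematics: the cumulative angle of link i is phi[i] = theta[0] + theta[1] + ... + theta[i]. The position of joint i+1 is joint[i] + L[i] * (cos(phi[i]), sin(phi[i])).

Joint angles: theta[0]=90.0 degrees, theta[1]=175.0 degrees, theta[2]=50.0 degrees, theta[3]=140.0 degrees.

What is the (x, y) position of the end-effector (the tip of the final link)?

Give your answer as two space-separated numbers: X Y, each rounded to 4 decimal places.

joint[0] = (0.0000, 0.0000)  (base)
link 0: phi[0] = 90 = 90 deg
  cos(90 deg) = 0.0000, sin(90 deg) = 1.0000
  joint[1] = (0.0000, 0.0000) + 11.8 * (0.0000, 1.0000) = (0.0000 + 0.0000, 0.0000 + 11.8000) = (0.0000, 11.8000)
link 1: phi[1] = 90 + 175 = 265 deg
  cos(265 deg) = -0.0872, sin(265 deg) = -0.9962
  joint[2] = (0.0000, 11.8000) + 6.8 * (-0.0872, -0.9962) = (0.0000 + -0.5927, 11.8000 + -6.7741) = (-0.5927, 5.0259)
link 2: phi[2] = 90 + 175 + 50 = 315 deg
  cos(315 deg) = 0.7071, sin(315 deg) = -0.7071
  joint[3] = (-0.5927, 5.0259) + 4.9 * (0.7071, -0.7071) = (-0.5927 + 3.4648, 5.0259 + -3.4648) = (2.8722, 1.5611)
link 3: phi[3] = 90 + 175 + 50 + 140 = 455 deg
  cos(455 deg) = -0.0872, sin(455 deg) = 0.9962
  joint[4] = (2.8722, 1.5611) + 1.1 * (-0.0872, 0.9962) = (2.8722 + -0.0959, 1.5611 + 1.0958) = (2.7763, 2.6569)
End effector: (2.7763, 2.6569)

Answer: 2.7763 2.6569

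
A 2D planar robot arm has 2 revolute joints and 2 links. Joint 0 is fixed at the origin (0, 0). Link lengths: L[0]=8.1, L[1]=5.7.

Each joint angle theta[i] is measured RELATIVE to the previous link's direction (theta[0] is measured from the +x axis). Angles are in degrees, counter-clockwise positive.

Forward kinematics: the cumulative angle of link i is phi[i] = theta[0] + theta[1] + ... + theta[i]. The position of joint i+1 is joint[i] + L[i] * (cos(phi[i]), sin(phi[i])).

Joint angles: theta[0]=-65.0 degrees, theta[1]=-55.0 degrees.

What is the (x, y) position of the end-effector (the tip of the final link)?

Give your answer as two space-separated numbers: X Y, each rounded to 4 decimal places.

joint[0] = (0.0000, 0.0000)  (base)
link 0: phi[0] = -65 = -65 deg
  cos(-65 deg) = 0.4226, sin(-65 deg) = -0.9063
  joint[1] = (0.0000, 0.0000) + 8.1 * (0.4226, -0.9063) = (0.0000 + 3.4232, 0.0000 + -7.3411) = (3.4232, -7.3411)
link 1: phi[1] = -65 + -55 = -120 deg
  cos(-120 deg) = -0.5000, sin(-120 deg) = -0.8660
  joint[2] = (3.4232, -7.3411) + 5.7 * (-0.5000, -0.8660) = (3.4232 + -2.8500, -7.3411 + -4.9363) = (0.5732, -12.2774)
End effector: (0.5732, -12.2774)

Answer: 0.5732 -12.2774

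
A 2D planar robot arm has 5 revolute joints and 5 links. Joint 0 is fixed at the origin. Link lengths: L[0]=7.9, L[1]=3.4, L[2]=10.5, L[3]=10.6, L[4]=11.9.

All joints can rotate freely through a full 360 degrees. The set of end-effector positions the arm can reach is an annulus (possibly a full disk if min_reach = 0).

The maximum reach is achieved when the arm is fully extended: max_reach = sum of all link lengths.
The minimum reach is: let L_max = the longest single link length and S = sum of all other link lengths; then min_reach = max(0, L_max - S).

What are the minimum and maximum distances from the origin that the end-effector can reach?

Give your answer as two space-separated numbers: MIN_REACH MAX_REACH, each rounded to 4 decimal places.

Answer: 0.0000 44.3000

Derivation:
Link lengths: [7.9, 3.4, 10.5, 10.6, 11.9]
max_reach = 7.9 + 3.4 + 10.5 + 10.6 + 11.9 = 44.3
L_max = max([7.9, 3.4, 10.5, 10.6, 11.9]) = 11.9
S (sum of others) = 44.3 - 11.9 = 32.4
min_reach = max(0, 11.9 - 32.4) = max(0, -20.5) = 0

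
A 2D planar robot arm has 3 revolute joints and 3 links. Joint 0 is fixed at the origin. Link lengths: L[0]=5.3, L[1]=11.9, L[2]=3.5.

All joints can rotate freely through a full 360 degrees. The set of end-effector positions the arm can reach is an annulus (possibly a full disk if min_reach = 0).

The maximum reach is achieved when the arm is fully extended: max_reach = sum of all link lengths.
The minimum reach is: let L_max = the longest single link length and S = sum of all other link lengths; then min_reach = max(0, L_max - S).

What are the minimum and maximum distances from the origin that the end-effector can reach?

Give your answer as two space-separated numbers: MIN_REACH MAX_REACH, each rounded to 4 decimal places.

Answer: 3.1000 20.7000

Derivation:
Link lengths: [5.3, 11.9, 3.5]
max_reach = 5.3 + 11.9 + 3.5 = 20.7
L_max = max([5.3, 11.9, 3.5]) = 11.9
S (sum of others) = 20.7 - 11.9 = 8.8
min_reach = max(0, 11.9 - 8.8) = max(0, 3.1) = 3.1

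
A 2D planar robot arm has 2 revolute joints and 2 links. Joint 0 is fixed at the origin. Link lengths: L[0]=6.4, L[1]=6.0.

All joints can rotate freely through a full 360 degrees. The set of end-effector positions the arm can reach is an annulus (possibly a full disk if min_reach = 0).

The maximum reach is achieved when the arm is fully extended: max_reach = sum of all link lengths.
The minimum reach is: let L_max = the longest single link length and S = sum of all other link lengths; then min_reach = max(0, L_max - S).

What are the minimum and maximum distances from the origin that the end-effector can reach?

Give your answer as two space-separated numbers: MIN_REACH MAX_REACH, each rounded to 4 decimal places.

Answer: 0.4000 12.4000

Derivation:
Link lengths: [6.4, 6.0]
max_reach = 6.4 + 6 = 12.4
L_max = max([6.4, 6.0]) = 6.4
S (sum of others) = 12.4 - 6.4 = 6
min_reach = max(0, 6.4 - 6) = max(0, 0.4) = 0.4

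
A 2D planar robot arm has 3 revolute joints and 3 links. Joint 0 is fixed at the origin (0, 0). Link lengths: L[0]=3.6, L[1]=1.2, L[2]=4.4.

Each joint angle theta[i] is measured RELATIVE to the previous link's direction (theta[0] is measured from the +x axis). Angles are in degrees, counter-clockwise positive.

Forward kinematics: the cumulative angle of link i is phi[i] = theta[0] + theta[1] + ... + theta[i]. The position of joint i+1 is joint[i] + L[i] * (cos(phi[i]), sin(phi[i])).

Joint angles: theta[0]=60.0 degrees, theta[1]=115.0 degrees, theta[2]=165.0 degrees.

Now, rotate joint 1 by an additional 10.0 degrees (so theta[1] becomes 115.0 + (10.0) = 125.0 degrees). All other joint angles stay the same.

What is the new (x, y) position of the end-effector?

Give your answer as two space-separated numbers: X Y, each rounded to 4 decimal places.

joint[0] = (0.0000, 0.0000)  (base)
link 0: phi[0] = 60 = 60 deg
  cos(60 deg) = 0.5000, sin(60 deg) = 0.8660
  joint[1] = (0.0000, 0.0000) + 3.6 * (0.5000, 0.8660) = (0.0000 + 1.8000, 0.0000 + 3.1177) = (1.8000, 3.1177)
link 1: phi[1] = 60 + 125 = 185 deg
  cos(185 deg) = -0.9962, sin(185 deg) = -0.0872
  joint[2] = (1.8000, 3.1177) + 1.2 * (-0.9962, -0.0872) = (1.8000 + -1.1954, 3.1177 + -0.1046) = (0.6046, 3.0131)
link 2: phi[2] = 60 + 125 + 165 = 350 deg
  cos(350 deg) = 0.9848, sin(350 deg) = -0.1736
  joint[3] = (0.6046, 3.0131) + 4.4 * (0.9848, -0.1736) = (0.6046 + 4.3332, 3.0131 + -0.7641) = (4.9377, 2.2491)
End effector: (4.9377, 2.2491)

Answer: 4.9377 2.2491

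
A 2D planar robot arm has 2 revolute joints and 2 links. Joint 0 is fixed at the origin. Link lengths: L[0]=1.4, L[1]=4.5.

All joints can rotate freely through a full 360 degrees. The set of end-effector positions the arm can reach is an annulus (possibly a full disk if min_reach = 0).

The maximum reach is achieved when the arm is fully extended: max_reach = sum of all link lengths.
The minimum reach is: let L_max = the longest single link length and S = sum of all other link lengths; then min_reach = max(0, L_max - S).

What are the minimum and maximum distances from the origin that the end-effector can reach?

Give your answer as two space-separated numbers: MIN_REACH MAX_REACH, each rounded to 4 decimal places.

Answer: 3.1000 5.9000

Derivation:
Link lengths: [1.4, 4.5]
max_reach = 1.4 + 4.5 = 5.9
L_max = max([1.4, 4.5]) = 4.5
S (sum of others) = 5.9 - 4.5 = 1.4
min_reach = max(0, 4.5 - 1.4) = max(0, 3.1) = 3.1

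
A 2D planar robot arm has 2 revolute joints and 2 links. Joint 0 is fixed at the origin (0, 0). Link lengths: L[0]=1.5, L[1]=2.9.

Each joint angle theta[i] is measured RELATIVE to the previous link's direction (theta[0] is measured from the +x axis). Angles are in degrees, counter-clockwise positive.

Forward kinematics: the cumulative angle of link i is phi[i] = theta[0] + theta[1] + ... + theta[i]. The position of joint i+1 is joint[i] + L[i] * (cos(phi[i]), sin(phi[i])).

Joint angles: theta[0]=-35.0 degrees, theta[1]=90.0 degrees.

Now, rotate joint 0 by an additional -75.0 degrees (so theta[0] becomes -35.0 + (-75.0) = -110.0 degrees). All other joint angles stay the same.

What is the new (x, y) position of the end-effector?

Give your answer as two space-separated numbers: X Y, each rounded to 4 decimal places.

Answer: 2.2121 -2.4014

Derivation:
joint[0] = (0.0000, 0.0000)  (base)
link 0: phi[0] = -110 = -110 deg
  cos(-110 deg) = -0.3420, sin(-110 deg) = -0.9397
  joint[1] = (0.0000, 0.0000) + 1.5 * (-0.3420, -0.9397) = (0.0000 + -0.5130, 0.0000 + -1.4095) = (-0.5130, -1.4095)
link 1: phi[1] = -110 + 90 = -20 deg
  cos(-20 deg) = 0.9397, sin(-20 deg) = -0.3420
  joint[2] = (-0.5130, -1.4095) + 2.9 * (0.9397, -0.3420) = (-0.5130 + 2.7251, -1.4095 + -0.9919) = (2.2121, -2.4014)
End effector: (2.2121, -2.4014)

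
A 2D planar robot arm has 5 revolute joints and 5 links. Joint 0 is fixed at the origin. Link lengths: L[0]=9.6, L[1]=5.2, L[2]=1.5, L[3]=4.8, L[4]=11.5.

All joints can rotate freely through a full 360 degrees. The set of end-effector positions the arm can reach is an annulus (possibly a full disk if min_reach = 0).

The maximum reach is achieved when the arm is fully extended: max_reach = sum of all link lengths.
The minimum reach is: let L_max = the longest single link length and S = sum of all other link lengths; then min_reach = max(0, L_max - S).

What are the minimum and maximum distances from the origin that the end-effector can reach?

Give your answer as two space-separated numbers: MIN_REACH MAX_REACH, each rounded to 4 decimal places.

Answer: 0.0000 32.6000

Derivation:
Link lengths: [9.6, 5.2, 1.5, 4.8, 11.5]
max_reach = 9.6 + 5.2 + 1.5 + 4.8 + 11.5 = 32.6
L_max = max([9.6, 5.2, 1.5, 4.8, 11.5]) = 11.5
S (sum of others) = 32.6 - 11.5 = 21.1
min_reach = max(0, 11.5 - 21.1) = max(0, -9.6) = 0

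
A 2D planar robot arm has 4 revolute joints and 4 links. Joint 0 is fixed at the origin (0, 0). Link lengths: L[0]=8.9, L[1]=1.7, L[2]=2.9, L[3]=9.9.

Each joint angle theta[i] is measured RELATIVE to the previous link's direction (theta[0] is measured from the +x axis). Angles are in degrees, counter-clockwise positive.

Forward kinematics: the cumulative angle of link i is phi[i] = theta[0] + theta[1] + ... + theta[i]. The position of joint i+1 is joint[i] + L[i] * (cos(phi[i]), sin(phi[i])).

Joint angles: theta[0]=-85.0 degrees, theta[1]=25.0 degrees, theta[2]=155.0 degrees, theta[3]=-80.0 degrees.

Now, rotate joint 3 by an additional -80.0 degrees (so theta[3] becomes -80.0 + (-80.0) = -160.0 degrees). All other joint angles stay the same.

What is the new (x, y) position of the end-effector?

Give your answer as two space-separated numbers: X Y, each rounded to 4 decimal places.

Answer: 5.5569 -16.4219

Derivation:
joint[0] = (0.0000, 0.0000)  (base)
link 0: phi[0] = -85 = -85 deg
  cos(-85 deg) = 0.0872, sin(-85 deg) = -0.9962
  joint[1] = (0.0000, 0.0000) + 8.9 * (0.0872, -0.9962) = (0.0000 + 0.7757, 0.0000 + -8.8661) = (0.7757, -8.8661)
link 1: phi[1] = -85 + 25 = -60 deg
  cos(-60 deg) = 0.5000, sin(-60 deg) = -0.8660
  joint[2] = (0.7757, -8.8661) + 1.7 * (0.5000, -0.8660) = (0.7757 + 0.8500, -8.8661 + -1.4722) = (1.6257, -10.3384)
link 2: phi[2] = -85 + 25 + 155 = 95 deg
  cos(95 deg) = -0.0872, sin(95 deg) = 0.9962
  joint[3] = (1.6257, -10.3384) + 2.9 * (-0.0872, 0.9962) = (1.6257 + -0.2528, -10.3384 + 2.8890) = (1.3729, -7.4494)
link 3: phi[3] = -85 + 25 + 155 + -160 = -65 deg
  cos(-65 deg) = 0.4226, sin(-65 deg) = -0.9063
  joint[4] = (1.3729, -7.4494) + 9.9 * (0.4226, -0.9063) = (1.3729 + 4.1839, -7.4494 + -8.9724) = (5.5569, -16.4219)
End effector: (5.5569, -16.4219)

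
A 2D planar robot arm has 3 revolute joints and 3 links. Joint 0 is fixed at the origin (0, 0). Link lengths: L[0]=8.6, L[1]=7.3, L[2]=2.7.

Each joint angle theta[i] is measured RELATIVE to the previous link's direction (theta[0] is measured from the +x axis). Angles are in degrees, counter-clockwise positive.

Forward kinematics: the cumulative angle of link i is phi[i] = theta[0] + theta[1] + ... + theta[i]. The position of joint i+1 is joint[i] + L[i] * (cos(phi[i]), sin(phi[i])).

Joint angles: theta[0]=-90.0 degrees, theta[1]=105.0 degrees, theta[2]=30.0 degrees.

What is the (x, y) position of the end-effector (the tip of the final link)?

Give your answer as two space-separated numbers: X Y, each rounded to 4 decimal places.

joint[0] = (0.0000, 0.0000)  (base)
link 0: phi[0] = -90 = -90 deg
  cos(-90 deg) = 0.0000, sin(-90 deg) = -1.0000
  joint[1] = (0.0000, 0.0000) + 8.6 * (0.0000, -1.0000) = (0.0000 + 0.0000, 0.0000 + -8.6000) = (0.0000, -8.6000)
link 1: phi[1] = -90 + 105 = 15 deg
  cos(15 deg) = 0.9659, sin(15 deg) = 0.2588
  joint[2] = (0.0000, -8.6000) + 7.3 * (0.9659, 0.2588) = (0.0000 + 7.0513, -8.6000 + 1.8894) = (7.0513, -6.7106)
link 2: phi[2] = -90 + 105 + 30 = 45 deg
  cos(45 deg) = 0.7071, sin(45 deg) = 0.7071
  joint[3] = (7.0513, -6.7106) + 2.7 * (0.7071, 0.7071) = (7.0513 + 1.9092, -6.7106 + 1.9092) = (8.9604, -4.8014)
End effector: (8.9604, -4.8014)

Answer: 8.9604 -4.8014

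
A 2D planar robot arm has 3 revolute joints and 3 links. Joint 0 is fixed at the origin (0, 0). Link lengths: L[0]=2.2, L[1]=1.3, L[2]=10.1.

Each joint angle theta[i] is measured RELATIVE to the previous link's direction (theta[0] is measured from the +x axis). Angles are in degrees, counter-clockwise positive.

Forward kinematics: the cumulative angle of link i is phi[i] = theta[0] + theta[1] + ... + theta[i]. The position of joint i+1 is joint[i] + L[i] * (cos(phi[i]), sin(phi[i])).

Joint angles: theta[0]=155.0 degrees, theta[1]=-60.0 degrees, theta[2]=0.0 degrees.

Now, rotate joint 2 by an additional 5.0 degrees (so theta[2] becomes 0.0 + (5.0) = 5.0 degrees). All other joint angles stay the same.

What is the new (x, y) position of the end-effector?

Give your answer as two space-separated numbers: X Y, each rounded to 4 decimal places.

Answer: -3.8610 12.1714

Derivation:
joint[0] = (0.0000, 0.0000)  (base)
link 0: phi[0] = 155 = 155 deg
  cos(155 deg) = -0.9063, sin(155 deg) = 0.4226
  joint[1] = (0.0000, 0.0000) + 2.2 * (-0.9063, 0.4226) = (0.0000 + -1.9939, 0.0000 + 0.9298) = (-1.9939, 0.9298)
link 1: phi[1] = 155 + -60 = 95 deg
  cos(95 deg) = -0.0872, sin(95 deg) = 0.9962
  joint[2] = (-1.9939, 0.9298) + 1.3 * (-0.0872, 0.9962) = (-1.9939 + -0.1133, 0.9298 + 1.2951) = (-2.1072, 2.2248)
link 2: phi[2] = 155 + -60 + 5 = 100 deg
  cos(100 deg) = -0.1736, sin(100 deg) = 0.9848
  joint[3] = (-2.1072, 2.2248) + 10.1 * (-0.1736, 0.9848) = (-2.1072 + -1.7538, 2.2248 + 9.9466) = (-3.8610, 12.1714)
End effector: (-3.8610, 12.1714)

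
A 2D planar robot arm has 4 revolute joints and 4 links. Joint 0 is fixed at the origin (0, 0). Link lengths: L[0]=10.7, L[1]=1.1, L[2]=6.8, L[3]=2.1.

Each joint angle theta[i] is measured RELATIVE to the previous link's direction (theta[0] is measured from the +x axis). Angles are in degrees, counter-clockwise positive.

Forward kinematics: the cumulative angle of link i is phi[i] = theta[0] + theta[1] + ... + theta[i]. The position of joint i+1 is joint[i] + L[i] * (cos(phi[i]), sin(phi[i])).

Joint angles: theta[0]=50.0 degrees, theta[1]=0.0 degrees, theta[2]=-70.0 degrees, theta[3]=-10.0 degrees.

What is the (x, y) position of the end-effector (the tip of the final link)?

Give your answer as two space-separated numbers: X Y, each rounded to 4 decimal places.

Answer: 15.7935 5.6636

Derivation:
joint[0] = (0.0000, 0.0000)  (base)
link 0: phi[0] = 50 = 50 deg
  cos(50 deg) = 0.6428, sin(50 deg) = 0.7660
  joint[1] = (0.0000, 0.0000) + 10.7 * (0.6428, 0.7660) = (0.0000 + 6.8778, 0.0000 + 8.1967) = (6.8778, 8.1967)
link 1: phi[1] = 50 + 0 = 50 deg
  cos(50 deg) = 0.6428, sin(50 deg) = 0.7660
  joint[2] = (6.8778, 8.1967) + 1.1 * (0.6428, 0.7660) = (6.8778 + 0.7071, 8.1967 + 0.8426) = (7.5849, 9.0393)
link 2: phi[2] = 50 + 0 + -70 = -20 deg
  cos(-20 deg) = 0.9397, sin(-20 deg) = -0.3420
  joint[3] = (7.5849, 9.0393) + 6.8 * (0.9397, -0.3420) = (7.5849 + 6.3899, 9.0393 + -2.3257) = (13.9748, 6.7136)
link 3: phi[3] = 50 + 0 + -70 + -10 = -30 deg
  cos(-30 deg) = 0.8660, sin(-30 deg) = -0.5000
  joint[4] = (13.9748, 6.7136) + 2.1 * (0.8660, -0.5000) = (13.9748 + 1.8187, 6.7136 + -1.0500) = (15.7935, 5.6636)
End effector: (15.7935, 5.6636)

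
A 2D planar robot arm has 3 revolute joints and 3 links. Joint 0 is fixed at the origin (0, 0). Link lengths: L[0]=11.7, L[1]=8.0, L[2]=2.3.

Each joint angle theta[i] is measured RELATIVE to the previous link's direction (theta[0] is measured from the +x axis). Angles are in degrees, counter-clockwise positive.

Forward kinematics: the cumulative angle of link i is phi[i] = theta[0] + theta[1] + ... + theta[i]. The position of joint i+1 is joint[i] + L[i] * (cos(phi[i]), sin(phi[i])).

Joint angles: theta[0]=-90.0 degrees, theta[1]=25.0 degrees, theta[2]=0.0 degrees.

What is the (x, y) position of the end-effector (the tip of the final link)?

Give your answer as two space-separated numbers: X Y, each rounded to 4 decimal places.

joint[0] = (0.0000, 0.0000)  (base)
link 0: phi[0] = -90 = -90 deg
  cos(-90 deg) = 0.0000, sin(-90 deg) = -1.0000
  joint[1] = (0.0000, 0.0000) + 11.7 * (0.0000, -1.0000) = (0.0000 + 0.0000, 0.0000 + -11.7000) = (0.0000, -11.7000)
link 1: phi[1] = -90 + 25 = -65 deg
  cos(-65 deg) = 0.4226, sin(-65 deg) = -0.9063
  joint[2] = (0.0000, -11.7000) + 8 * (0.4226, -0.9063) = (0.0000 + 3.3809, -11.7000 + -7.2505) = (3.3809, -18.9505)
link 2: phi[2] = -90 + 25 + 0 = -65 deg
  cos(-65 deg) = 0.4226, sin(-65 deg) = -0.9063
  joint[3] = (3.3809, -18.9505) + 2.3 * (0.4226, -0.9063) = (3.3809 + 0.9720, -18.9505 + -2.0845) = (4.3530, -21.0350)
End effector: (4.3530, -21.0350)

Answer: 4.3530 -21.0350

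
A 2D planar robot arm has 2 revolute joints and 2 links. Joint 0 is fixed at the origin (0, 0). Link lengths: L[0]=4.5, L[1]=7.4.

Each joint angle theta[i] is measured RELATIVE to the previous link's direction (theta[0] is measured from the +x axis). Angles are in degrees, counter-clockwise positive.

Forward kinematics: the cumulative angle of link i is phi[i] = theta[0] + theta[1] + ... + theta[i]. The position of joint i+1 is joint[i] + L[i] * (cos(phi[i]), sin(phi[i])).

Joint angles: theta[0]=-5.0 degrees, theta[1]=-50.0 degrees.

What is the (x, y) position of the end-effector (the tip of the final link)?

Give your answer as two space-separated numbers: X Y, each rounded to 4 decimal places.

Answer: 8.7273 -6.4539

Derivation:
joint[0] = (0.0000, 0.0000)  (base)
link 0: phi[0] = -5 = -5 deg
  cos(-5 deg) = 0.9962, sin(-5 deg) = -0.0872
  joint[1] = (0.0000, 0.0000) + 4.5 * (0.9962, -0.0872) = (0.0000 + 4.4829, 0.0000 + -0.3922) = (4.4829, -0.3922)
link 1: phi[1] = -5 + -50 = -55 deg
  cos(-55 deg) = 0.5736, sin(-55 deg) = -0.8192
  joint[2] = (4.4829, -0.3922) + 7.4 * (0.5736, -0.8192) = (4.4829 + 4.2445, -0.3922 + -6.0617) = (8.7273, -6.4539)
End effector: (8.7273, -6.4539)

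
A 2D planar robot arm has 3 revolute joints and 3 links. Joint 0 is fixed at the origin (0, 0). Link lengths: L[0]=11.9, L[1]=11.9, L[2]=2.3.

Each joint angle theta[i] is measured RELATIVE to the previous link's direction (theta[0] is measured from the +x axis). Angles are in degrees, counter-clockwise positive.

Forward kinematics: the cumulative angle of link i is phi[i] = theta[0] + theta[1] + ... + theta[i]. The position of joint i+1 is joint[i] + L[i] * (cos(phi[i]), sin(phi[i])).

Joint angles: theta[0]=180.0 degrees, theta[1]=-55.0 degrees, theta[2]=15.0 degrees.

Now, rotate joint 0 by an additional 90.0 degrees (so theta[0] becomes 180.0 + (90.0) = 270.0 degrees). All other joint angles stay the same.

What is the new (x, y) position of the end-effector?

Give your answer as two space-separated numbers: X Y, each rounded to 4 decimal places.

joint[0] = (0.0000, 0.0000)  (base)
link 0: phi[0] = 270 = 270 deg
  cos(270 deg) = -0.0000, sin(270 deg) = -1.0000
  joint[1] = (0.0000, 0.0000) + 11.9 * (-0.0000, -1.0000) = (0.0000 + -0.0000, 0.0000 + -11.9000) = (-0.0000, -11.9000)
link 1: phi[1] = 270 + -55 = 215 deg
  cos(215 deg) = -0.8192, sin(215 deg) = -0.5736
  joint[2] = (-0.0000, -11.9000) + 11.9 * (-0.8192, -0.5736) = (-0.0000 + -9.7479, -11.9000 + -6.8256) = (-9.7479, -18.7256)
link 2: phi[2] = 270 + -55 + 15 = 230 deg
  cos(230 deg) = -0.6428, sin(230 deg) = -0.7660
  joint[3] = (-9.7479, -18.7256) + 2.3 * (-0.6428, -0.7660) = (-9.7479 + -1.4784, -18.7256 + -1.7619) = (-11.2263, -20.4875)
End effector: (-11.2263, -20.4875)

Answer: -11.2263 -20.4875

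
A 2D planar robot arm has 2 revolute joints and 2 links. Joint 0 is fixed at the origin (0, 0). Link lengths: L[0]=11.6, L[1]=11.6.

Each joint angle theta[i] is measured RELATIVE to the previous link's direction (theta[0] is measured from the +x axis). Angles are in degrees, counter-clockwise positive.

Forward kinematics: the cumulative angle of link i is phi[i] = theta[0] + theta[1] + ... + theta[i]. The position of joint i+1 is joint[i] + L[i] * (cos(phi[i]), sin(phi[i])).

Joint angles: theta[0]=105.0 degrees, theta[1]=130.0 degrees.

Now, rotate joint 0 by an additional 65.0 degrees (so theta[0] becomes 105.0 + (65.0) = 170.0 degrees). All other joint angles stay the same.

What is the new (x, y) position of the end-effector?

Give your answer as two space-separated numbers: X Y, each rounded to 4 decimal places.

joint[0] = (0.0000, 0.0000)  (base)
link 0: phi[0] = 170 = 170 deg
  cos(170 deg) = -0.9848, sin(170 deg) = 0.1736
  joint[1] = (0.0000, 0.0000) + 11.6 * (-0.9848, 0.1736) = (0.0000 + -11.4238, 0.0000 + 2.0143) = (-11.4238, 2.0143)
link 1: phi[1] = 170 + 130 = 300 deg
  cos(300 deg) = 0.5000, sin(300 deg) = -0.8660
  joint[2] = (-11.4238, 2.0143) + 11.6 * (0.5000, -0.8660) = (-11.4238 + 5.8000, 2.0143 + -10.0459) = (-5.6238, -8.0316)
End effector: (-5.6238, -8.0316)

Answer: -5.6238 -8.0316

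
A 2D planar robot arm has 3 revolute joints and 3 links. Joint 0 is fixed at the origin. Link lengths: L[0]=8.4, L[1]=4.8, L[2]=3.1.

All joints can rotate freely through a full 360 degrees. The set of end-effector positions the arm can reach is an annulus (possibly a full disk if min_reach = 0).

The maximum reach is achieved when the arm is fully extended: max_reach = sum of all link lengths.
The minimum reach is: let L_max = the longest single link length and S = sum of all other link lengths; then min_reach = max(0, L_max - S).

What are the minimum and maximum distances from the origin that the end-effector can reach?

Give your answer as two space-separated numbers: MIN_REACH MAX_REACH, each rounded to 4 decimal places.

Answer: 0.5000 16.3000

Derivation:
Link lengths: [8.4, 4.8, 3.1]
max_reach = 8.4 + 4.8 + 3.1 = 16.3
L_max = max([8.4, 4.8, 3.1]) = 8.4
S (sum of others) = 16.3 - 8.4 = 7.9
min_reach = max(0, 8.4 - 7.9) = max(0, 0.5) = 0.5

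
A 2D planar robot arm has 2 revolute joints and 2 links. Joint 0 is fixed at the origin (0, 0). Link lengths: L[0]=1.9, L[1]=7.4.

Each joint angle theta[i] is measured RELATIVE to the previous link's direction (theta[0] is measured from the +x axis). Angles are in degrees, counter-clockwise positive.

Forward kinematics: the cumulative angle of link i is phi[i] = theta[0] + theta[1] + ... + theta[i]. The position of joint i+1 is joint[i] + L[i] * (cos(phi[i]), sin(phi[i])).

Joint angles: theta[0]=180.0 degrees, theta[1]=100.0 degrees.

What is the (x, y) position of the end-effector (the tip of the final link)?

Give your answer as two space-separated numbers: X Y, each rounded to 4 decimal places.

Answer: -0.6150 -7.2876

Derivation:
joint[0] = (0.0000, 0.0000)  (base)
link 0: phi[0] = 180 = 180 deg
  cos(180 deg) = -1.0000, sin(180 deg) = 0.0000
  joint[1] = (0.0000, 0.0000) + 1.9 * (-1.0000, 0.0000) = (0.0000 + -1.9000, 0.0000 + 0.0000) = (-1.9000, 0.0000)
link 1: phi[1] = 180 + 100 = 280 deg
  cos(280 deg) = 0.1736, sin(280 deg) = -0.9848
  joint[2] = (-1.9000, 0.0000) + 7.4 * (0.1736, -0.9848) = (-1.9000 + 1.2850, 0.0000 + -7.2876) = (-0.6150, -7.2876)
End effector: (-0.6150, -7.2876)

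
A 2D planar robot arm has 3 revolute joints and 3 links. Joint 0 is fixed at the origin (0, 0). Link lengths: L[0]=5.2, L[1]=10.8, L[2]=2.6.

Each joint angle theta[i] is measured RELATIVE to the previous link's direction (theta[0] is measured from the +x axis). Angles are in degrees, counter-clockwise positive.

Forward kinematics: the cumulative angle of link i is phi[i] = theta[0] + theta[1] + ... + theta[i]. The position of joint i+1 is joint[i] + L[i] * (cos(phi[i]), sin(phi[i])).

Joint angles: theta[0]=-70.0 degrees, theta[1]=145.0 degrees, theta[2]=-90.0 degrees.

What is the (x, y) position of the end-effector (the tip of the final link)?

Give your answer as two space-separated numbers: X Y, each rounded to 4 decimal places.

joint[0] = (0.0000, 0.0000)  (base)
link 0: phi[0] = -70 = -70 deg
  cos(-70 deg) = 0.3420, sin(-70 deg) = -0.9397
  joint[1] = (0.0000, 0.0000) + 5.2 * (0.3420, -0.9397) = (0.0000 + 1.7785, 0.0000 + -4.8864) = (1.7785, -4.8864)
link 1: phi[1] = -70 + 145 = 75 deg
  cos(75 deg) = 0.2588, sin(75 deg) = 0.9659
  joint[2] = (1.7785, -4.8864) + 10.8 * (0.2588, 0.9659) = (1.7785 + 2.7952, -4.8864 + 10.4320) = (4.5738, 5.5456)
link 2: phi[2] = -70 + 145 + -90 = -15 deg
  cos(-15 deg) = 0.9659, sin(-15 deg) = -0.2588
  joint[3] = (4.5738, 5.5456) + 2.6 * (0.9659, -0.2588) = (4.5738 + 2.5114, 5.5456 + -0.6729) = (7.0852, 4.8727)
End effector: (7.0852, 4.8727)

Answer: 7.0852 4.8727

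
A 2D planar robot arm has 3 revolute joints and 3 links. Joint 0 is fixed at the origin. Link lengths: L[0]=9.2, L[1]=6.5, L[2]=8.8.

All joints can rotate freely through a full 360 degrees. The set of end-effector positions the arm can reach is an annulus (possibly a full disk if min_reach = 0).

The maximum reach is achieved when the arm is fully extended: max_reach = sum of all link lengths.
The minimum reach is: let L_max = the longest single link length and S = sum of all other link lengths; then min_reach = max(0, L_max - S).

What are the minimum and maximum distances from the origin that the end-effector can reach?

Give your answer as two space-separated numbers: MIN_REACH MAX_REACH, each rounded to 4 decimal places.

Link lengths: [9.2, 6.5, 8.8]
max_reach = 9.2 + 6.5 + 8.8 = 24.5
L_max = max([9.2, 6.5, 8.8]) = 9.2
S (sum of others) = 24.5 - 9.2 = 15.3
min_reach = max(0, 9.2 - 15.3) = max(0, -6.1) = 0

Answer: 0.0000 24.5000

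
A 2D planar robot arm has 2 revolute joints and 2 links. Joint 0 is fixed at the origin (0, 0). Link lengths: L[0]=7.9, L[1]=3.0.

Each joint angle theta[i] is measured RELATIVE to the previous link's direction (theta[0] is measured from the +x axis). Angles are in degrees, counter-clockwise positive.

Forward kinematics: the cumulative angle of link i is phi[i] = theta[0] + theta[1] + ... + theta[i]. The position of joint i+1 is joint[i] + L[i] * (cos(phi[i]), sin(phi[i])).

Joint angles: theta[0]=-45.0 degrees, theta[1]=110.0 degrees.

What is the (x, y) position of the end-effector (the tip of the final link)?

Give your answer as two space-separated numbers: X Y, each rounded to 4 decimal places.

Answer: 6.8540 -2.8672

Derivation:
joint[0] = (0.0000, 0.0000)  (base)
link 0: phi[0] = -45 = -45 deg
  cos(-45 deg) = 0.7071, sin(-45 deg) = -0.7071
  joint[1] = (0.0000, 0.0000) + 7.9 * (0.7071, -0.7071) = (0.0000 + 5.5861, 0.0000 + -5.5861) = (5.5861, -5.5861)
link 1: phi[1] = -45 + 110 = 65 deg
  cos(65 deg) = 0.4226, sin(65 deg) = 0.9063
  joint[2] = (5.5861, -5.5861) + 3 * (0.4226, 0.9063) = (5.5861 + 1.2679, -5.5861 + 2.7189) = (6.8540, -2.8672)
End effector: (6.8540, -2.8672)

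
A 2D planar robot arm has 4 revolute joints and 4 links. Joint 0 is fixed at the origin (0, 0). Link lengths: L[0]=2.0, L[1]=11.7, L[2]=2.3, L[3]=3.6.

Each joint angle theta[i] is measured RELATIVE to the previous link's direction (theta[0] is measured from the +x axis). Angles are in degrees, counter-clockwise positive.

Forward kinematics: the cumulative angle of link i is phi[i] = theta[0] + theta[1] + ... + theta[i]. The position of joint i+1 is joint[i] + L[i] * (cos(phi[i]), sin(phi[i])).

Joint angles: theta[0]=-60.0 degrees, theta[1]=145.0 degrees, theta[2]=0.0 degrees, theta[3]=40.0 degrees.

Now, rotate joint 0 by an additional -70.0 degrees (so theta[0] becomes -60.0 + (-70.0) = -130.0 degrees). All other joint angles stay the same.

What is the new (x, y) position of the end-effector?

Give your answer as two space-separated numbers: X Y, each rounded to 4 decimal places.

Answer: 14.3023 5.0403

Derivation:
joint[0] = (0.0000, 0.0000)  (base)
link 0: phi[0] = -130 = -130 deg
  cos(-130 deg) = -0.6428, sin(-130 deg) = -0.7660
  joint[1] = (0.0000, 0.0000) + 2 * (-0.6428, -0.7660) = (0.0000 + -1.2856, 0.0000 + -1.5321) = (-1.2856, -1.5321)
link 1: phi[1] = -130 + 145 = 15 deg
  cos(15 deg) = 0.9659, sin(15 deg) = 0.2588
  joint[2] = (-1.2856, -1.5321) + 11.7 * (0.9659, 0.2588) = (-1.2856 + 11.3013, -1.5321 + 3.0282) = (10.0158, 1.4961)
link 2: phi[2] = -130 + 145 + 0 = 15 deg
  cos(15 deg) = 0.9659, sin(15 deg) = 0.2588
  joint[3] = (10.0158, 1.4961) + 2.3 * (0.9659, 0.2588) = (10.0158 + 2.2216, 1.4961 + 0.5953) = (12.2374, 2.0914)
link 3: phi[3] = -130 + 145 + 0 + 40 = 55 deg
  cos(55 deg) = 0.5736, sin(55 deg) = 0.8192
  joint[4] = (12.2374, 2.0914) + 3.6 * (0.5736, 0.8192) = (12.2374 + 2.0649, 2.0914 + 2.9489) = (14.3023, 5.0403)
End effector: (14.3023, 5.0403)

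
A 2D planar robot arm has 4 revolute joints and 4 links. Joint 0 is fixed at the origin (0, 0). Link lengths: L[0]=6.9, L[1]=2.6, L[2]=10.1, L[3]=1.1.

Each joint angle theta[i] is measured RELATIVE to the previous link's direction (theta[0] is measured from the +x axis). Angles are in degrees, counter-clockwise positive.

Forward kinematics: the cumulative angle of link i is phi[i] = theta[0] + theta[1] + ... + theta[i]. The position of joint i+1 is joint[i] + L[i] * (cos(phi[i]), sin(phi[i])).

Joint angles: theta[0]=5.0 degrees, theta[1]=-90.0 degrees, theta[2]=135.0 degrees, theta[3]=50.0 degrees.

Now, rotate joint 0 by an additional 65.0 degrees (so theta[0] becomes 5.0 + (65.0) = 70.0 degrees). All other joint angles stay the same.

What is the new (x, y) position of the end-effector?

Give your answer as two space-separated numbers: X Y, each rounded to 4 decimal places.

Answer: -0.5278 15.0330

Derivation:
joint[0] = (0.0000, 0.0000)  (base)
link 0: phi[0] = 70 = 70 deg
  cos(70 deg) = 0.3420, sin(70 deg) = 0.9397
  joint[1] = (0.0000, 0.0000) + 6.9 * (0.3420, 0.9397) = (0.0000 + 2.3599, 0.0000 + 6.4839) = (2.3599, 6.4839)
link 1: phi[1] = 70 + -90 = -20 deg
  cos(-20 deg) = 0.9397, sin(-20 deg) = -0.3420
  joint[2] = (2.3599, 6.4839) + 2.6 * (0.9397, -0.3420) = (2.3599 + 2.4432, 6.4839 + -0.8893) = (4.8031, 5.5946)
link 2: phi[2] = 70 + -90 + 135 = 115 deg
  cos(115 deg) = -0.4226, sin(115 deg) = 0.9063
  joint[3] = (4.8031, 5.5946) + 10.1 * (-0.4226, 0.9063) = (4.8031 + -4.2684, 5.5946 + 9.1537) = (0.5347, 14.7483)
link 3: phi[3] = 70 + -90 + 135 + 50 = 165 deg
  cos(165 deg) = -0.9659, sin(165 deg) = 0.2588
  joint[4] = (0.5347, 14.7483) + 1.1 * (-0.9659, 0.2588) = (0.5347 + -1.0625, 14.7483 + 0.2847) = (-0.5278, 15.0330)
End effector: (-0.5278, 15.0330)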